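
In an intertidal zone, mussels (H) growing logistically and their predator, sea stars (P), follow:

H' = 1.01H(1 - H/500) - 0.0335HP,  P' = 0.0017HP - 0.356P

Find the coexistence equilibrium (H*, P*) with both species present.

From dP/dt = 0 with P > 0: 0.0017H* = 0.356, so H* = 209.
Substitute into dH/dt = 0: 1.01(1 - 209/500) = 0.0335P*.
The bracket is 0.581, giving P* = 0.587/0.0335 = 17.5.

H* ≈ 209, P* ≈ 17.5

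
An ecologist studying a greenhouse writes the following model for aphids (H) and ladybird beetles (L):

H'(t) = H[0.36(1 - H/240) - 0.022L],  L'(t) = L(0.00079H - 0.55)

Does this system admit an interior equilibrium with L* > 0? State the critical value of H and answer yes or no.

The predator equation gives dL/dt > 0 only when H > 0.55/0.00079 = 696.
Without the predator, H → K = 240. Since 240 < 696, the predator cannot invade.

Threshold H = 696; K < 696, so no, the predator goes extinct.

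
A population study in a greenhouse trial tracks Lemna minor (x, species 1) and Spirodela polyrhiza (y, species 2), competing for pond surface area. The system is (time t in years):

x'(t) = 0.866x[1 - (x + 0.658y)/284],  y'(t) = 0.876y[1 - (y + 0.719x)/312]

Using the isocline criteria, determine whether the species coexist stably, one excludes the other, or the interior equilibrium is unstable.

Compare the nullcline intercepts: K1/α12 = 284/0.658 = 432 > K2 = 312; K2/α21 = 312/0.719 = 434 > K1 = 284.
Since both inequalities hold, each species can invade when rare, so the interior equilibrium is stable.

stable coexistence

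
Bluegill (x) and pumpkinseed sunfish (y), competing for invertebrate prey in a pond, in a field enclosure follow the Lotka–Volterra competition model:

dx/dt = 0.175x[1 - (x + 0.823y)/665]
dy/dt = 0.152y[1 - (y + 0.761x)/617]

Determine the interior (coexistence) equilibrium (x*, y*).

Setting both brackets to zero gives the nullclines x + 0.823y = 665 and 0.761x + y = 617.
Substituting y = 617 - 0.761x into the first: x(1 - 0.823·0.761) = 665 - 0.823·617.
So x* = 157/0.374 = 421, and then y* = 617 - 0.761·421 = 297.

x* ≈ 421, y* ≈ 297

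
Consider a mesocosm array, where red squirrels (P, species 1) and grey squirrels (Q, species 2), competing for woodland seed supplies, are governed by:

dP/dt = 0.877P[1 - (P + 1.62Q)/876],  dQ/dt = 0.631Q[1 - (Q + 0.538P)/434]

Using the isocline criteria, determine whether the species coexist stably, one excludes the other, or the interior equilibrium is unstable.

species 1 excludes species 2

Compare the nullcline intercepts: K1/α12 = 876/1.62 = 541 > K2 = 434; K2/α21 = 434/0.538 = 807 < K1 = 876.
Since the inequalities point opposite ways, species 1 can invade but species 2 cannot.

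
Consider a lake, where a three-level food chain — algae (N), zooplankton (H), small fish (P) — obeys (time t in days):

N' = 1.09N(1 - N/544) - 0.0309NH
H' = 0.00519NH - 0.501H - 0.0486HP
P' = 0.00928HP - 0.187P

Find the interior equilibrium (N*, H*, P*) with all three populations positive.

N* ≈ 233, H* ≈ 20.2, P* ≈ 14.6

From dP/dt = 0: 0.00928H* = 0.187, so H* = 20.2.
From dN/dt = 0: 1.09(1 - N*/544) = 0.0309·20.2, giving N* = 544·(1 - 0.571) = 233.
From dH/dt = 0: 0.00519·233 - 0.501 = 0.0486P*, so P* = 0.71/0.0486 = 14.6.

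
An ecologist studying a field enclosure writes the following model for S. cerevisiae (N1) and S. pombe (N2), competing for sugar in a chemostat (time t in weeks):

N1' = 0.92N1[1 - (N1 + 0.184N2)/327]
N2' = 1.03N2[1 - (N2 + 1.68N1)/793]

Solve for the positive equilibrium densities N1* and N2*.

Setting both brackets to zero gives the nullclines N1 + 0.184N2 = 327 and 1.68N1 + N2 = 793.
Substituting N2 = 793 - 1.68N1 into the first: N1(1 - 0.184·1.68) = 327 - 0.184·793.
So N1* = 181/0.691 = 262, and then N2* = 793 - 1.68·262 = 353.

N1* ≈ 262, N2* ≈ 353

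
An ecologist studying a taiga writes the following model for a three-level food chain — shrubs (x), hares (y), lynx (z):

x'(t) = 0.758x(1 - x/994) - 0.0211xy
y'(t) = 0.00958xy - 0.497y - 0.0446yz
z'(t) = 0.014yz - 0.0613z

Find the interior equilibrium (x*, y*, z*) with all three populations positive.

From dz/dt = 0: 0.014y* = 0.0613, so y* = 4.38.
From dx/dt = 0: 0.758(1 - x*/994) = 0.0211·4.38, giving x* = 994·(1 - 0.122) = 873.
From dy/dt = 0: 0.00958·873 - 0.497 = 0.0446z*, so z* = 7.86/0.0446 = 176.

x* ≈ 873, y* ≈ 4.38, z* ≈ 176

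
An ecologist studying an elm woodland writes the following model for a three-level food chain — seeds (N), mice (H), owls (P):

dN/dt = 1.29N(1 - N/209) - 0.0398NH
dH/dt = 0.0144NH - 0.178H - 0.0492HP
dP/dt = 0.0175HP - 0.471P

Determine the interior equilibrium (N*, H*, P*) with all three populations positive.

From dP/dt = 0: 0.0175H* = 0.471, so H* = 26.9.
From dN/dt = 0: 1.29(1 - N*/209) = 0.0398·26.9, giving N* = 209·(1 - 0.83) = 35.5.
From dH/dt = 0: 0.0144·35.5 - 0.178 = 0.0492P*, so P* = 0.332/0.0492 = 6.76.

N* ≈ 35.5, H* ≈ 26.9, P* ≈ 6.76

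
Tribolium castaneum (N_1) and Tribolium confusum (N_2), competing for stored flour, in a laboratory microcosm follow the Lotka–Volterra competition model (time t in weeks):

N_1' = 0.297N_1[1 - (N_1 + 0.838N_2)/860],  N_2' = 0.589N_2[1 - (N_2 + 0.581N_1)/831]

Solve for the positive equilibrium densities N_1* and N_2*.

N_1* ≈ 319, N_2* ≈ 646

Setting both brackets to zero gives the nullclines N_1 + 0.838N_2 = 860 and 0.581N_1 + N_2 = 831.
Substituting N_2 = 831 - 0.581N_1 into the first: N_1(1 - 0.838·0.581) = 860 - 0.838·831.
So N_1* = 164/0.513 = 319, and then N_2* = 831 - 0.581·319 = 646.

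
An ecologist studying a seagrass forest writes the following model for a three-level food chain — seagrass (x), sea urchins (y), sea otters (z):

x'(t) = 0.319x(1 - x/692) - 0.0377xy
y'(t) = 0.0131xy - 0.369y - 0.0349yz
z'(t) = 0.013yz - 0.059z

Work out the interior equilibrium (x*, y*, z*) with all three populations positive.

From dz/dt = 0: 0.013y* = 0.059, so y* = 4.54.
From dx/dt = 0: 0.319(1 - x*/692) = 0.0377·4.54, giving x* = 692·(1 - 0.536) = 321.
From dy/dt = 0: 0.0131·321 - 0.369 = 0.0349z*, so z* = 3.83/0.0349 = 110.

x* ≈ 321, y* ≈ 4.54, z* ≈ 110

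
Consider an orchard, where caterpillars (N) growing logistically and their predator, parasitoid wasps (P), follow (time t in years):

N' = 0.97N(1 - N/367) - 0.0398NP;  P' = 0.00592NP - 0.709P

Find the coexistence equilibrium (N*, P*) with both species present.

From dP/dt = 0 with P > 0: 0.00592N* = 0.709, so N* = 120.
Substitute into dN/dt = 0: 0.97(1 - 120/367) = 0.0398P*.
The bracket is 0.674, giving P* = 0.653/0.0398 = 16.4.

N* ≈ 120, P* ≈ 16.4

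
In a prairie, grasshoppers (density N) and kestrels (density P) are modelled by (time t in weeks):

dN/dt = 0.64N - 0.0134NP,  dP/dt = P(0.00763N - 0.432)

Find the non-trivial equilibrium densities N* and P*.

N* ≈ 56.6, P* ≈ 47.8

Set dP/dt = 0 with P > 0: 0.00763N - 0.432 = 0, so N* = 0.432/0.00763 = 56.6.
Set dN/dt = 0 with N > 0: 0.64 - 0.0134P = 0, so P* = 0.64/0.0134 = 47.8.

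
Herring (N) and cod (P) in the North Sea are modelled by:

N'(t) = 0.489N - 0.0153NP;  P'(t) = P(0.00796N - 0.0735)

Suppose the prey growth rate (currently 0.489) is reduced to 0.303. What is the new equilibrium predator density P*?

P* ≈ 19.8

At the interior fixed point, setting dN/dt = 0 with N > 0 fixes P* = (prey growth rate)/(NP coefficient) — independent of the other coefficients.
With the change, P* = 0.303/0.0153 = 19.8; it falls from 32.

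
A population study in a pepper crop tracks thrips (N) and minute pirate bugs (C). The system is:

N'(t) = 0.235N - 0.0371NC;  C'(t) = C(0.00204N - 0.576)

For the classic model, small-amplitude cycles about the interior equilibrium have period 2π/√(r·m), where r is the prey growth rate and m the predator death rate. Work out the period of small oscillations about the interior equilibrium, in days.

Here r = 0.235 and m = 0.576, so r·m = 0.135.
ω = √0.135 = 0.368 per day, hence T = 2π/ω ≈ 17.1 days.

T ≈ 17.1 days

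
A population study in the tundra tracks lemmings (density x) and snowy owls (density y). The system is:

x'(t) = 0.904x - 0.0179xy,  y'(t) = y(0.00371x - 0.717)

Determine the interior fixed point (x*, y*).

Set dy/dt = 0 with y > 0: 0.00371x - 0.717 = 0, so x* = 0.717/0.00371 = 193.
Set dx/dt = 0 with x > 0: 0.904 - 0.0179y = 0, so y* = 0.904/0.0179 = 50.5.

x* ≈ 193, y* ≈ 50.5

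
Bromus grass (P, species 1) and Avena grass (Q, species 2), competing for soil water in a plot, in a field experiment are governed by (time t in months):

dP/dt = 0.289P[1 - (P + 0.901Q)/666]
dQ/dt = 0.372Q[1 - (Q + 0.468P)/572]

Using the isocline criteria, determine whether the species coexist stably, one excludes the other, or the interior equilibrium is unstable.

Compare the nullcline intercepts: K1/α12 = 666/0.901 = 739 > K2 = 572; K2/α21 = 572/0.468 = 1220 > K1 = 666.
Since both inequalities hold, each species can invade when rare, so the interior equilibrium is stable.

stable coexistence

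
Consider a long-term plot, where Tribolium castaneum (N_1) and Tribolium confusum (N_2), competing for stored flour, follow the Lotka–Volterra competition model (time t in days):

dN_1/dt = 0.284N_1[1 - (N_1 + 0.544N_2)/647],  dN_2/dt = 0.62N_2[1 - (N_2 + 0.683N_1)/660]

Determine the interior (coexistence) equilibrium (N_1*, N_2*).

Setting both brackets to zero gives the nullclines N_1 + 0.544N_2 = 647 and 0.683N_1 + N_2 = 660.
Substituting N_2 = 660 - 0.683N_1 into the first: N_1(1 - 0.544·0.683) = 647 - 0.544·660.
So N_1* = 288/0.628 = 458, and then N_2* = 660 - 0.683·458 = 347.

N_1* ≈ 458, N_2* ≈ 347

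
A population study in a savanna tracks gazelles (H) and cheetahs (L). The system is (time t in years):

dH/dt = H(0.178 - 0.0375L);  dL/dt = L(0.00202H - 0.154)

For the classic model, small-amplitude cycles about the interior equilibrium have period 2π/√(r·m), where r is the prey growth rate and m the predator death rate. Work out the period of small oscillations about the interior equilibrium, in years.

T ≈ 37.9 years

Here r = 0.178 and m = 0.154, so r·m = 0.0274.
ω = √0.0274 = 0.166 per year, hence T = 2π/ω ≈ 37.9 years.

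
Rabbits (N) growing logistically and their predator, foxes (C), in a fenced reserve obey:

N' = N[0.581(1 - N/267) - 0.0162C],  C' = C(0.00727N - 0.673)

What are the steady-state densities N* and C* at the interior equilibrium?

N* ≈ 92.6, C* ≈ 23.4

From dC/dt = 0 with C > 0: 0.00727N* = 0.673, so N* = 92.6.
Substitute into dN/dt = 0: 0.581(1 - 92.6/267) = 0.0162C*.
The bracket is 0.653, giving C* = 0.38/0.0162 = 23.4.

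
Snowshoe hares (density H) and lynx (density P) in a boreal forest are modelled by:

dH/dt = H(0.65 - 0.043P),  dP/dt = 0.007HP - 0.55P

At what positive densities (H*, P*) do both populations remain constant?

H* ≈ 78.6, P* ≈ 15.1

Set dP/dt = 0 with P > 0: 0.007H - 0.55 = 0, so H* = 0.55/0.007 = 78.6.
Set dH/dt = 0 with H > 0: 0.65 - 0.043P = 0, so P* = 0.65/0.043 = 15.1.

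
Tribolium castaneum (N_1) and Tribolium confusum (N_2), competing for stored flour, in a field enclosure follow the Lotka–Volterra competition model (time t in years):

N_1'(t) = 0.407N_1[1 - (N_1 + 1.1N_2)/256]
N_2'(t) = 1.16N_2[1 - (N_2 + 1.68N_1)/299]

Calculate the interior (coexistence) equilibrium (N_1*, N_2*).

Setting both brackets to zero gives the nullclines N_1 + 1.1N_2 = 256 and 1.68N_1 + N_2 = 299.
Substituting N_2 = 299 - 1.68N_1 into the first: N_1(1 - 1.1·1.68) = 256 - 1.1·299.
So N_1* = -72.9/-0.848 = 86, and then N_2* = 299 - 1.68·86 = 155.

N_1* ≈ 86, N_2* ≈ 155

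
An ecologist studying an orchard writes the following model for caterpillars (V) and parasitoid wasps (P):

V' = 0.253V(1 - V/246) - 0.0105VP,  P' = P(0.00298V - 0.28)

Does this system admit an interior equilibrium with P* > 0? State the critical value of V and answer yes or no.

Threshold V = 94; K > 94, so yes, the predator persists.

The predator equation gives dP/dt > 0 only when V > 0.28/0.00298 = 94.
Without the predator, V → K = 246. Since 246 > 94, the predator can invade and persist.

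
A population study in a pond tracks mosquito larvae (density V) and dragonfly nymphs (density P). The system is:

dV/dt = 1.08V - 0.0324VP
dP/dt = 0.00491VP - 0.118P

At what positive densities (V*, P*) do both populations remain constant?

Set dP/dt = 0 with P > 0: 0.00491V - 0.118 = 0, so V* = 0.118/0.00491 = 24.
Set dV/dt = 0 with V > 0: 1.08 - 0.0324P = 0, so P* = 1.08/0.0324 = 33.3.

V* ≈ 24, P* ≈ 33.3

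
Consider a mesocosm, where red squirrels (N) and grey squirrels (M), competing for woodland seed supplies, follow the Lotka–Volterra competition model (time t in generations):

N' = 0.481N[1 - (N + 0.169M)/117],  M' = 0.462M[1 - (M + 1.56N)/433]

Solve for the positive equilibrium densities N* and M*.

Setting both brackets to zero gives the nullclines N + 0.169M = 117 and 1.56N + M = 433.
Substituting M = 433 - 1.56N into the first: N(1 - 0.169·1.56) = 117 - 0.169·433.
So N* = 43.8/0.736 = 59.5, and then M* = 433 - 1.56·59.5 = 340.

N* ≈ 59.5, M* ≈ 340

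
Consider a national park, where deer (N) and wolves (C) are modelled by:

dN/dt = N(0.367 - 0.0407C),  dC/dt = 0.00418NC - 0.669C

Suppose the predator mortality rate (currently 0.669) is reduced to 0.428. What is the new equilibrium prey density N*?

N* ≈ 102

At the interior fixed point, setting dC/dt = 0 with C > 0 fixes N* = (predator death rate)/(NC coefficient) — independent of the other coefficients.
With the change, N* = 0.428/0.00418 = 102; it falls from 160.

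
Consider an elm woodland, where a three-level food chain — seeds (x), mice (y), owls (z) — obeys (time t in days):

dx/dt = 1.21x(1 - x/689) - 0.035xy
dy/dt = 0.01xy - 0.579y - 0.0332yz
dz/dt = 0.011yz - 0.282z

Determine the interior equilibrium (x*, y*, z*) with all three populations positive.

From dz/dt = 0: 0.011y* = 0.282, so y* = 25.6.
From dx/dt = 0: 1.21(1 - x*/689) = 0.035·25.6, giving x* = 689·(1 - 0.742) = 178.
From dy/dt = 0: 0.01·178 - 0.579 = 0.0332z*, so z* = 1.2/0.0332 = 36.2.

x* ≈ 178, y* ≈ 25.6, z* ≈ 36.2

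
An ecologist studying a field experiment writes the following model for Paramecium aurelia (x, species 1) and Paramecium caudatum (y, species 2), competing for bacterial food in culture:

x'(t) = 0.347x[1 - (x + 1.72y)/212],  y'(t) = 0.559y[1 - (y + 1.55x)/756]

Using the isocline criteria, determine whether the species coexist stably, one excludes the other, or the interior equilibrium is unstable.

Compare the nullcline intercepts: K1/α12 = 212/1.72 = 123 < K2 = 756; K2/α21 = 756/1.55 = 488 > K1 = 212.
Since the inequalities point opposite ways, species 2 can invade but species 1 cannot.

species 2 excludes species 1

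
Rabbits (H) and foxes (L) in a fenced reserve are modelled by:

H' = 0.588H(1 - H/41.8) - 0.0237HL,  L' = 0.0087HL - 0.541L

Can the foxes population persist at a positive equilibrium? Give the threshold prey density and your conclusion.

The predator equation gives dL/dt > 0 only when H > 0.541/0.0087 = 62.2.
Without the predator, H → K = 41.8. Since 41.8 < 62.2, the predator cannot invade.

Threshold H = 62.2; K < 62.2, so no, the predator goes extinct.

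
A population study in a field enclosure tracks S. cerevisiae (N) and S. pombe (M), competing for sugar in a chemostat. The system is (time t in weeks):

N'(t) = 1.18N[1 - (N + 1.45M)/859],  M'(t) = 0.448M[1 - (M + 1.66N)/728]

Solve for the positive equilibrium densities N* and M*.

Setting both brackets to zero gives the nullclines N + 1.45M = 859 and 1.66N + M = 728.
Substituting M = 728 - 1.66N into the first: N(1 - 1.45·1.66) = 859 - 1.45·728.
So N* = -197/-1.41 = 140, and then M* = 728 - 1.66·140 = 496.

N* ≈ 140, M* ≈ 496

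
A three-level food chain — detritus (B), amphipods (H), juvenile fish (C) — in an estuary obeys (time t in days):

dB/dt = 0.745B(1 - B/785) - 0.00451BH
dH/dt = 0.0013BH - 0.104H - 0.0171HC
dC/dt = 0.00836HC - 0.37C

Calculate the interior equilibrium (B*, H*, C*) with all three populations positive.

B* ≈ 575, H* ≈ 44.3, C* ≈ 37.6

From dC/dt = 0: 0.00836H* = 0.37, so H* = 44.3.
From dB/dt = 0: 0.745(1 - B*/785) = 0.00451·44.3, giving B* = 785·(1 - 0.268) = 575.
From dH/dt = 0: 0.0013·575 - 0.104 = 0.0171C*, so C* = 0.643/0.0171 = 37.6.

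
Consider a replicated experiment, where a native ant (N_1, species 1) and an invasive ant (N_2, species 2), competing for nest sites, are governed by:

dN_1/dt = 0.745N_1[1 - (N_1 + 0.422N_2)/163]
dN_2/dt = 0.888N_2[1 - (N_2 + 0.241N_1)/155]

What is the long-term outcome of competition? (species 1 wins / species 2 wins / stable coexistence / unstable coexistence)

stable coexistence

Compare the nullcline intercepts: K1/α12 = 163/0.422 = 386 > K2 = 155; K2/α21 = 155/0.241 = 643 > K1 = 163.
Since both inequalities hold, each species can invade when rare, so the interior equilibrium is stable.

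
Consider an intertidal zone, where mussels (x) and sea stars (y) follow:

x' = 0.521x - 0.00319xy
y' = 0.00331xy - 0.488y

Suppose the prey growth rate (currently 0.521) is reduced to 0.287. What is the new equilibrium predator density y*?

y* ≈ 90

At the interior fixed point, setting dx/dt = 0 with x > 0 fixes y* = (prey growth rate)/(xy coefficient) — independent of the other coefficients.
With the change, y* = 0.287/0.00319 = 90; it falls from 163.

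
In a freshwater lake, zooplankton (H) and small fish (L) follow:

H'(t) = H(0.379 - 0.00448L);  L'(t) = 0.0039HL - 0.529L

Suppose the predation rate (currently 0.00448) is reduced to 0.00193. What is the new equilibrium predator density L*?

At the interior fixed point, setting dH/dt = 0 with H > 0 fixes L* = (prey growth rate)/(HL coefficient) — independent of the other coefficients.
With the change, L* = 0.379/0.00193 = 196; it rises from 84.6.

L* ≈ 196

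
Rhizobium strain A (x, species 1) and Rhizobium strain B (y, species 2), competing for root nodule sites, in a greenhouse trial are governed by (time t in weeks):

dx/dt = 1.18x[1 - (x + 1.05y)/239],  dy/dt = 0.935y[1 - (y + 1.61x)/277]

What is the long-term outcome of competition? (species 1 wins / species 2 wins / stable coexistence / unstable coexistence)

unstable coexistence (outcome depends on initial conditions)

Compare the nullcline intercepts: K1/α12 = 239/1.05 = 228 < K2 = 277; K2/α21 = 277/1.61 = 172 < K1 = 239.
Since both are reversed, neither can invade when rare; the interior point is a saddle.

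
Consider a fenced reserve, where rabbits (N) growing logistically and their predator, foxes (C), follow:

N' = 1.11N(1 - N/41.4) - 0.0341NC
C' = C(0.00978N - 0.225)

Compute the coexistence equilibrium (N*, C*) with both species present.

From dC/dt = 0 with C > 0: 0.00978N* = 0.225, so N* = 23.
Substitute into dN/dt = 0: 1.11(1 - 23/41.4) = 0.0341C*.
The bracket is 0.444, giving C* = 0.493/0.0341 = 14.5.

N* ≈ 23, C* ≈ 14.5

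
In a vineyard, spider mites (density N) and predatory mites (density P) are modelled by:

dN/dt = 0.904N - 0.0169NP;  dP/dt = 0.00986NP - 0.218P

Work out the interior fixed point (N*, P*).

Set dP/dt = 0 with P > 0: 0.00986N - 0.218 = 0, so N* = 0.218/0.00986 = 22.1.
Set dN/dt = 0 with N > 0: 0.904 - 0.0169P = 0, so P* = 0.904/0.0169 = 53.5.

N* ≈ 22.1, P* ≈ 53.5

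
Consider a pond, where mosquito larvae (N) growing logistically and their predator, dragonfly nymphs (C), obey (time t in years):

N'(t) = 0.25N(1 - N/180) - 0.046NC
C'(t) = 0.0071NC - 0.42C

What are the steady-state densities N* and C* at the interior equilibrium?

From dC/dt = 0 with C > 0: 0.0071N* = 0.42, so N* = 59.2.
Substitute into dN/dt = 0: 0.25(1 - 59.2/180) = 0.046C*.
The bracket is 0.671, giving C* = 0.168/0.046 = 3.65.

N* ≈ 59.2, C* ≈ 3.65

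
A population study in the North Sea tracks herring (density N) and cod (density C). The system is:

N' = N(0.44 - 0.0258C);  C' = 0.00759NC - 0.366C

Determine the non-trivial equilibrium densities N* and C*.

Set dC/dt = 0 with C > 0: 0.00759N - 0.366 = 0, so N* = 0.366/0.00759 = 48.2.
Set dN/dt = 0 with N > 0: 0.44 - 0.0258C = 0, so C* = 0.44/0.0258 = 17.1.

N* ≈ 48.2, C* ≈ 17.1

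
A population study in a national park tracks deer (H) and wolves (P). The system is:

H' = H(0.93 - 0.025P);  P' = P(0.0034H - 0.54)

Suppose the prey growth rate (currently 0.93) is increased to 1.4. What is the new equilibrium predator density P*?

P* ≈ 56

At the interior fixed point, setting dH/dt = 0 with H > 0 fixes P* = (prey growth rate)/(HP coefficient) — independent of the other coefficients.
With the change, P* = 1.4/0.025 = 56; it rises from 37.2.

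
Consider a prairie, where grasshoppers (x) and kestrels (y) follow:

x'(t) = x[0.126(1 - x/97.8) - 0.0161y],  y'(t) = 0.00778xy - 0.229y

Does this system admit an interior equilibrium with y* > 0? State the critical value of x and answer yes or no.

Threshold x = 29.4; K > 29.4, so yes, the predator persists.

The predator equation gives dy/dt > 0 only when x > 0.229/0.00778 = 29.4.
Without the predator, x → K = 97.8. Since 97.8 > 29.4, the predator can invade and persist.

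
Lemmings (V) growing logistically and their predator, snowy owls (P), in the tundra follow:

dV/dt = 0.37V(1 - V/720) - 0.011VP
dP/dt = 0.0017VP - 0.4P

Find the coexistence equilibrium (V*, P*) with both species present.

V* ≈ 235, P* ≈ 22.6

From dP/dt = 0 with P > 0: 0.0017V* = 0.4, so V* = 235.
Substitute into dV/dt = 0: 0.37(1 - 235/720) = 0.011P*.
The bracket is 0.673, giving P* = 0.249/0.011 = 22.6.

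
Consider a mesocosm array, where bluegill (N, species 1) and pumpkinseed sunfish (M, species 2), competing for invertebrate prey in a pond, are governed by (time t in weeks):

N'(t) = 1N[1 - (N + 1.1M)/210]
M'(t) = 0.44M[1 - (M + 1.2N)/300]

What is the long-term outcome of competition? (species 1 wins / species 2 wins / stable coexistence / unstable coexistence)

species 2 excludes species 1

Compare the nullcline intercepts: K1/α12 = 210/1.1 = 191 < K2 = 300; K2/α21 = 300/1.2 = 250 > K1 = 210.
Since the inequalities point opposite ways, species 2 can invade but species 1 cannot.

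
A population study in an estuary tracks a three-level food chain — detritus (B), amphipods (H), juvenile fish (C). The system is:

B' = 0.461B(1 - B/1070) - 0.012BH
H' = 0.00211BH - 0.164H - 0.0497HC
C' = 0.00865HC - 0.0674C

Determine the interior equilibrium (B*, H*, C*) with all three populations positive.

From dC/dt = 0: 0.00865H* = 0.0674, so H* = 7.79.
From dB/dt = 0: 0.461(1 - B*/1070) = 0.012·7.79, giving B* = 1070·(1 - 0.203) = 853.
From dH/dt = 0: 0.00211·853 - 0.164 = 0.0497C*, so C* = 1.64/0.0497 = 32.9.

B* ≈ 853, H* ≈ 7.79, C* ≈ 32.9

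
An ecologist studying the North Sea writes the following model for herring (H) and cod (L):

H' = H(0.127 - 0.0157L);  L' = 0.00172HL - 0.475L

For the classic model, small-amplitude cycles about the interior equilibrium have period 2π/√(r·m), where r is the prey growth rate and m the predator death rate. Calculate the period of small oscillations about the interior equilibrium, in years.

Here r = 0.127 and m = 0.475, so r·m = 0.0603.
ω = √0.0603 = 0.246 per year, hence T = 2π/ω ≈ 25.6 years.

T ≈ 25.6 years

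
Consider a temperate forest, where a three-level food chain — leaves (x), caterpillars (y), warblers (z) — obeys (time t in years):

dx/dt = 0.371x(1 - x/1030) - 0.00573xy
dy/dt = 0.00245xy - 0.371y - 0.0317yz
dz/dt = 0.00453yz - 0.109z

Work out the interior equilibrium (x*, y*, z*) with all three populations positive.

x* ≈ 647, y* ≈ 24.1, z* ≈ 38.3

From dz/dt = 0: 0.00453y* = 0.109, so y* = 24.1.
From dx/dt = 0: 0.371(1 - x*/1030) = 0.00573·24.1, giving x* = 1030·(1 - 0.372) = 647.
From dy/dt = 0: 0.00245·647 - 0.371 = 0.0317z*, so z* = 1.21/0.0317 = 38.3.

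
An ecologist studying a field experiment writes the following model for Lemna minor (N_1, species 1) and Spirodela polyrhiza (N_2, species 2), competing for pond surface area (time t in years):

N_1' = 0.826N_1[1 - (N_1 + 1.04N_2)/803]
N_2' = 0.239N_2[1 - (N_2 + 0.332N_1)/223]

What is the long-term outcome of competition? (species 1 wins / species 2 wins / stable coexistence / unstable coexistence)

Compare the nullcline intercepts: K1/α12 = 803/1.04 = 772 > K2 = 223; K2/α21 = 223/0.332 = 672 < K1 = 803.
Since the inequalities point opposite ways, species 1 can invade but species 2 cannot.

species 1 excludes species 2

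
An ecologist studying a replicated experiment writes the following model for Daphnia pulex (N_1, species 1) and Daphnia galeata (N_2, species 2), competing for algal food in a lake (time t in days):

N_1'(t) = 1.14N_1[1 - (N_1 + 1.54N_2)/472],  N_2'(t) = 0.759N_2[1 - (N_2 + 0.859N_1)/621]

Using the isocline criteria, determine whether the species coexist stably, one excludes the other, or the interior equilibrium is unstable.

species 2 excludes species 1

Compare the nullcline intercepts: K1/α12 = 472/1.54 = 306 < K2 = 621; K2/α21 = 621/0.859 = 723 > K1 = 472.
Since the inequalities point opposite ways, species 2 can invade but species 1 cannot.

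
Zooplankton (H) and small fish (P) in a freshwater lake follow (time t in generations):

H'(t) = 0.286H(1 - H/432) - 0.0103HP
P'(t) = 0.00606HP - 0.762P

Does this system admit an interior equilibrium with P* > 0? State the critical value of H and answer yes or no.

The predator equation gives dP/dt > 0 only when H > 0.762/0.00606 = 126.
Without the predator, H → K = 432. Since 432 > 126, the predator can invade and persist.

Threshold H = 126; K > 126, so yes, the predator persists.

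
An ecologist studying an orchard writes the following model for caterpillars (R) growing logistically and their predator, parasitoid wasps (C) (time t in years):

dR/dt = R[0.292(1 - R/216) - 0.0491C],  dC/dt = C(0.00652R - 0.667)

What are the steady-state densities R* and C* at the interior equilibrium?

R* ≈ 102, C* ≈ 3.13

From dC/dt = 0 with C > 0: 0.00652R* = 0.667, so R* = 102.
Substitute into dR/dt = 0: 0.292(1 - 102/216) = 0.0491C*.
The bracket is 0.526, giving C* = 0.154/0.0491 = 3.13.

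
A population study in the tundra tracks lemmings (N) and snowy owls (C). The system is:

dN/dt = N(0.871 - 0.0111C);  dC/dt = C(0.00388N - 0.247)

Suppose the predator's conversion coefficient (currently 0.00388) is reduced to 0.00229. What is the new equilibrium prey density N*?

N* ≈ 108

At the interior fixed point, setting dC/dt = 0 with C > 0 fixes N* = (predator death rate)/(NC coefficient) — independent of the other coefficients.
With the change, N* = 0.247/0.00229 = 108; it rises from 63.7.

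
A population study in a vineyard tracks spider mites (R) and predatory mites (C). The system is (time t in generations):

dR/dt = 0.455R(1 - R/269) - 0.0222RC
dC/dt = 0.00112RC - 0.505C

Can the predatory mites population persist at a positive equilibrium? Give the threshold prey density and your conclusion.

Threshold R = 451; K < 451, so no, the predator goes extinct.

The predator equation gives dC/dt > 0 only when R > 0.505/0.00112 = 451.
Without the predator, R → K = 269. Since 269 < 451, the predator cannot invade.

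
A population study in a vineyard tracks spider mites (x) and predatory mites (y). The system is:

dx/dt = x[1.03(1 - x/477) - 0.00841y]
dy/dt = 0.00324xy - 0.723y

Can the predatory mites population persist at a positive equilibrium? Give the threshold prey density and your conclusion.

The predator equation gives dy/dt > 0 only when x > 0.723/0.00324 = 223.
Without the predator, x → K = 477. Since 477 > 223, the predator can invade and persist.

Threshold x = 223; K > 223, so yes, the predator persists.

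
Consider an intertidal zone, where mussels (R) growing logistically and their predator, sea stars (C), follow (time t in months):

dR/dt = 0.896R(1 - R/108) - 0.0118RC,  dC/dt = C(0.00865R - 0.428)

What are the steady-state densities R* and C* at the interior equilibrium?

R* ≈ 49.5, C* ≈ 41.1

From dC/dt = 0 with C > 0: 0.00865R* = 0.428, so R* = 49.5.
Substitute into dR/dt = 0: 0.896(1 - 49.5/108) = 0.0118C*.
The bracket is 0.542, giving C* = 0.486/0.0118 = 41.1.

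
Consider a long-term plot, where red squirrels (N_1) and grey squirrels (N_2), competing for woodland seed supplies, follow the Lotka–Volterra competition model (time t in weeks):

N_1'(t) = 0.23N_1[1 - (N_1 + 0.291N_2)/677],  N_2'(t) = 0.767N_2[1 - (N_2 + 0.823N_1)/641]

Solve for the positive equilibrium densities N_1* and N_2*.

N_1* ≈ 645, N_2* ≈ 110

Setting both brackets to zero gives the nullclines N_1 + 0.291N_2 = 677 and 0.823N_1 + N_2 = 641.
Substituting N_2 = 641 - 0.823N_1 into the first: N_1(1 - 0.291·0.823) = 677 - 0.291·641.
So N_1* = 490/0.761 = 645, and then N_2* = 641 - 0.823·645 = 110.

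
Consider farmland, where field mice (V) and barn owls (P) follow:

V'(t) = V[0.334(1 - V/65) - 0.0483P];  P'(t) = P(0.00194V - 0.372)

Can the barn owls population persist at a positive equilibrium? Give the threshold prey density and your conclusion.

Threshold V = 192; K < 192, so no, the predator goes extinct.

The predator equation gives dP/dt > 0 only when V > 0.372/0.00194 = 192.
Without the predator, V → K = 65. Since 65 < 192, the predator cannot invade.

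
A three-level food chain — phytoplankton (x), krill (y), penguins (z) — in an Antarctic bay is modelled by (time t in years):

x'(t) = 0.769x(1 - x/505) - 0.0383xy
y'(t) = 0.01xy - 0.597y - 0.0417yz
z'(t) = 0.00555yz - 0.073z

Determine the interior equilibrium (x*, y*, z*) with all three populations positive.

x* ≈ 174, y* ≈ 13.2, z* ≈ 27.5

From dz/dt = 0: 0.00555y* = 0.073, so y* = 13.2.
From dx/dt = 0: 0.769(1 - x*/505) = 0.0383·13.2, giving x* = 505·(1 - 0.655) = 174.
From dy/dt = 0: 0.01·174 - 0.597 = 0.0417z*, so z* = 1.14/0.0417 = 27.5.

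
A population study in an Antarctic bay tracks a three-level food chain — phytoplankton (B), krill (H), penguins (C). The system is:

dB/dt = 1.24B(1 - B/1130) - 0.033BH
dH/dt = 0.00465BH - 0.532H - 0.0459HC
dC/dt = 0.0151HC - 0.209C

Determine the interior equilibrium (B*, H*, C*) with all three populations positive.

B* ≈ 714, H* ≈ 13.8, C* ≈ 60.7

From dC/dt = 0: 0.0151H* = 0.209, so H* = 13.8.
From dB/dt = 0: 1.24(1 - B*/1130) = 0.033·13.8, giving B* = 1130·(1 - 0.368) = 714.
From dH/dt = 0: 0.00465·714 - 0.532 = 0.0459C*, so C* = 2.79/0.0459 = 60.7.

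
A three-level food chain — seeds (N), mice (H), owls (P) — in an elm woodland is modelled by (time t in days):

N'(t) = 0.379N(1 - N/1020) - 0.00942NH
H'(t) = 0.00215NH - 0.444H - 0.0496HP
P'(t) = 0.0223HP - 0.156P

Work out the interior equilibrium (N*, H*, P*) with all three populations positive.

N* ≈ 843, H* ≈ 7, P* ≈ 27.6

From dP/dt = 0: 0.0223H* = 0.156, so H* = 7.
From dN/dt = 0: 0.379(1 - N*/1020) = 0.00942·7, giving N* = 1020·(1 - 0.174) = 843.
From dH/dt = 0: 0.00215·843 - 0.444 = 0.0496P*, so P* = 1.37/0.0496 = 27.6.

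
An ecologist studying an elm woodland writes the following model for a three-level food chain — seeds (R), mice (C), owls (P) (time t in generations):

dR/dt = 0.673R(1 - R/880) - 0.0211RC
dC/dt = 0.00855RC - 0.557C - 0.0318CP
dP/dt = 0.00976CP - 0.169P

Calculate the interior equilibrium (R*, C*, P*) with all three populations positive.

From dP/dt = 0: 0.00976C* = 0.169, so C* = 17.3.
From dR/dt = 0: 0.673(1 - R*/880) = 0.0211·17.3, giving R* = 880·(1 - 0.543) = 402.
From dC/dt = 0: 0.00855·402 - 0.557 = 0.0318P*, so P* = 2.88/0.0318 = 90.6.

R* ≈ 402, C* ≈ 17.3, P* ≈ 90.6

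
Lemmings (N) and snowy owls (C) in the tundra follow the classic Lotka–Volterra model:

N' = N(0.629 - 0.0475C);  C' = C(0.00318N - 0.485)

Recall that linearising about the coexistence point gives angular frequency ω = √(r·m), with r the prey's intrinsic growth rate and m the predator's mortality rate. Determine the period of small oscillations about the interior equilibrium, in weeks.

Here r = 0.629 and m = 0.485, so r·m = 0.305.
ω = √0.305 = 0.552 per week, hence T = 2π/ω ≈ 11.4 weeks.

T ≈ 11.4 weeks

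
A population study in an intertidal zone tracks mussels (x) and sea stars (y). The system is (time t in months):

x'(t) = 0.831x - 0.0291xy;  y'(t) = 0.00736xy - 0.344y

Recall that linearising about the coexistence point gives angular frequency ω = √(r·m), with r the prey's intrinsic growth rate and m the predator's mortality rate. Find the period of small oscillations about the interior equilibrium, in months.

T ≈ 11.8 months

Here r = 0.831 and m = 0.344, so r·m = 0.286.
ω = √0.286 = 0.535 per month, hence T = 2π/ω ≈ 11.8 months.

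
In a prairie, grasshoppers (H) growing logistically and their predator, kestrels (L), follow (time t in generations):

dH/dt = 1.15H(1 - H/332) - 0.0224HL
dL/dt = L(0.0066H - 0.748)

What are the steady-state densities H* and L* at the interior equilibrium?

H* ≈ 113, L* ≈ 33.8

From dL/dt = 0 with L > 0: 0.0066H* = 0.748, so H* = 113.
Substitute into dH/dt = 0: 1.15(1 - 113/332) = 0.0224L*.
The bracket is 0.659, giving L* = 0.757/0.0224 = 33.8.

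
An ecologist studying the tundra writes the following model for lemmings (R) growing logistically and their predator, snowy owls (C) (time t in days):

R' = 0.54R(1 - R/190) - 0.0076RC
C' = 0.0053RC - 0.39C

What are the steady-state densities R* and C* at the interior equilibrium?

From dC/dt = 0 with C > 0: 0.0053R* = 0.39, so R* = 73.6.
Substitute into dR/dt = 0: 0.54(1 - 73.6/190) = 0.0076C*.
The bracket is 0.613, giving C* = 0.331/0.0076 = 43.5.

R* ≈ 73.6, C* ≈ 43.5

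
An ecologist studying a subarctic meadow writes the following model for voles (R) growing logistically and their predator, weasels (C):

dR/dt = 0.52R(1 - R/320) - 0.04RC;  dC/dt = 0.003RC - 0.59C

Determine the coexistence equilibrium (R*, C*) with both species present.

From dC/dt = 0 with C > 0: 0.003R* = 0.59, so R* = 197.
Substitute into dR/dt = 0: 0.52(1 - 197/320) = 0.04C*.
The bracket is 0.385, giving C* = 0.2/0.04 = 5.01.

R* ≈ 197, C* ≈ 5.01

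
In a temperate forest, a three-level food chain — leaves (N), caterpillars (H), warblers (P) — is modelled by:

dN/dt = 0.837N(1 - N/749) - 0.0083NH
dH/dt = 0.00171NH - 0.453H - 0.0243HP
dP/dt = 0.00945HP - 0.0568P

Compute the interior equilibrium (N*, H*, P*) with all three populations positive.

From dP/dt = 0: 0.00945H* = 0.0568, so H* = 6.01.
From dN/dt = 0: 0.837(1 - N*/749) = 0.0083·6.01, giving N* = 749·(1 - 0.0596) = 704.
From dH/dt = 0: 0.00171·704 - 0.453 = 0.0243P*, so P* = 0.751/0.0243 = 30.9.

N* ≈ 704, H* ≈ 6.01, P* ≈ 30.9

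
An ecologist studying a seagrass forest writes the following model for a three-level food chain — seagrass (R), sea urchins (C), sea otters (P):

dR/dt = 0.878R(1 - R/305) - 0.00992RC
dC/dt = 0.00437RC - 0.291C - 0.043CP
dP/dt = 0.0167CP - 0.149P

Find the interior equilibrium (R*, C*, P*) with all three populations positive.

R* ≈ 274, C* ≈ 8.92, P* ≈ 21.1

From dP/dt = 0: 0.0167C* = 0.149, so C* = 8.92.
From dR/dt = 0: 0.878(1 - R*/305) = 0.00992·8.92, giving R* = 305·(1 - 0.101) = 274.
From dC/dt = 0: 0.00437·274 - 0.291 = 0.043P*, so P* = 0.907/0.043 = 21.1.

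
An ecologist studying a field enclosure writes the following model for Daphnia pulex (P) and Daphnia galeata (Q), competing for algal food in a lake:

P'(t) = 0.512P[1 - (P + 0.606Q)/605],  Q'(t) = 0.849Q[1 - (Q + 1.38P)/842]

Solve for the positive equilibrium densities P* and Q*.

Setting both brackets to zero gives the nullclines P + 0.606Q = 605 and 1.38P + Q = 842.
Substituting Q = 842 - 1.38P into the first: P(1 - 0.606·1.38) = 605 - 0.606·842.
So P* = 94.7/0.164 = 579, and then Q* = 842 - 1.38·579 = 43.4.

P* ≈ 579, Q* ≈ 43.4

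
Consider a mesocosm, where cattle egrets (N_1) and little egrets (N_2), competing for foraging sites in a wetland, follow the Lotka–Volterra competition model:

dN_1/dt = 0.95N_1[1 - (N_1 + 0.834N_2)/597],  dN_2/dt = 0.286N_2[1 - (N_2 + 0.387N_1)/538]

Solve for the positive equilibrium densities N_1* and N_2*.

N_1* ≈ 219, N_2* ≈ 453

Setting both brackets to zero gives the nullclines N_1 + 0.834N_2 = 597 and 0.387N_1 + N_2 = 538.
Substituting N_2 = 538 - 0.387N_1 into the first: N_1(1 - 0.834·0.387) = 597 - 0.834·538.
So N_1* = 148/0.677 = 219, and then N_2* = 538 - 0.387·219 = 453.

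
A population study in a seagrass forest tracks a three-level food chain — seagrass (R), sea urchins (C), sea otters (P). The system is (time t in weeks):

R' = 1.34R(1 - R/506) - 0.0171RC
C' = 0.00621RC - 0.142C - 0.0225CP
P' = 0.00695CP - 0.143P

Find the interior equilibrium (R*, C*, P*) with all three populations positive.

R* ≈ 373, C* ≈ 20.6, P* ≈ 96.7

From dP/dt = 0: 0.00695C* = 0.143, so C* = 20.6.
From dR/dt = 0: 1.34(1 - R*/506) = 0.0171·20.6, giving R* = 506·(1 - 0.263) = 373.
From dC/dt = 0: 0.00621·373 - 0.142 = 0.0225P*, so P* = 2.18/0.0225 = 96.7.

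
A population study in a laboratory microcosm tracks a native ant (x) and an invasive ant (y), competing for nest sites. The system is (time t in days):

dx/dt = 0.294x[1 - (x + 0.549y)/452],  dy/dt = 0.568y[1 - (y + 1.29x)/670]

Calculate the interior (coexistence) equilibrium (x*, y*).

x* ≈ 288, y* ≈ 298

Setting both brackets to zero gives the nullclines x + 0.549y = 452 and 1.29x + y = 670.
Substituting y = 670 - 1.29x into the first: x(1 - 0.549·1.29) = 452 - 0.549·670.
So x* = 84.2/0.292 = 288, and then y* = 670 - 1.29·288 = 298.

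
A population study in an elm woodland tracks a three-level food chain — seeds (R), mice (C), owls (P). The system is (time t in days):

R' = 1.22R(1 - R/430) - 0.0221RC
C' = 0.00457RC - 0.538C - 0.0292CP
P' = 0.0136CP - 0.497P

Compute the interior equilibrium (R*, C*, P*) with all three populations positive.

R* ≈ 145, C* ≈ 36.5, P* ≈ 4.32

From dP/dt = 0: 0.0136C* = 0.497, so C* = 36.5.
From dR/dt = 0: 1.22(1 - R*/430) = 0.0221·36.5, giving R* = 430·(1 - 0.662) = 145.
From dC/dt = 0: 0.00457·145 - 0.538 = 0.0292P*, so P* = 0.126/0.0292 = 4.32.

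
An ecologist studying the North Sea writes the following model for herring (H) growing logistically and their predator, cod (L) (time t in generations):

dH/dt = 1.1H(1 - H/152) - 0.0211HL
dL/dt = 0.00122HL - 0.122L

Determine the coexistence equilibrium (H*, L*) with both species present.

H* ≈ 100, L* ≈ 17.8

From dL/dt = 0 with L > 0: 0.00122H* = 0.122, so H* = 100.
Substitute into dH/dt = 0: 1.1(1 - 100/152) = 0.0211L*.
The bracket is 0.342, giving L* = 0.376/0.0211 = 17.8.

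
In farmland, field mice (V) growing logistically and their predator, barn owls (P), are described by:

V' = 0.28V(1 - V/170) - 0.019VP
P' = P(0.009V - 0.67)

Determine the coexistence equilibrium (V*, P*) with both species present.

From dP/dt = 0 with P > 0: 0.009V* = 0.67, so V* = 74.4.
Substitute into dV/dt = 0: 0.28(1 - 74.4/170) = 0.019P*.
The bracket is 0.562, giving P* = 0.157/0.019 = 8.28.

V* ≈ 74.4, P* ≈ 8.28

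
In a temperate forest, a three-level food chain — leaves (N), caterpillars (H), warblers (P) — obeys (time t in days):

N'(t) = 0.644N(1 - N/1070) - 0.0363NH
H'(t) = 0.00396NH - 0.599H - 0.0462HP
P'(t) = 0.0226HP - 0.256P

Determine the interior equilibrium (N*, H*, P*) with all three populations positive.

N* ≈ 387, H* ≈ 11.3, P* ≈ 20.2

From dP/dt = 0: 0.0226H* = 0.256, so H* = 11.3.
From dN/dt = 0: 0.644(1 - N*/1070) = 0.0363·11.3, giving N* = 1070·(1 - 0.638) = 387.
From dH/dt = 0: 0.00396·387 - 0.599 = 0.0462P*, so P* = 0.933/0.0462 = 20.2.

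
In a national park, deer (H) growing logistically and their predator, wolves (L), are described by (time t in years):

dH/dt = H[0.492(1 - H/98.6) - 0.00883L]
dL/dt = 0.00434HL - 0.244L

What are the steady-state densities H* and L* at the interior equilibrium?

From dL/dt = 0 with L > 0: 0.00434H* = 0.244, so H* = 56.2.
Substitute into dH/dt = 0: 0.492(1 - 56.2/98.6) = 0.00883L*.
The bracket is 0.43, giving L* = 0.211/0.00883 = 23.9.

H* ≈ 56.2, L* ≈ 23.9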